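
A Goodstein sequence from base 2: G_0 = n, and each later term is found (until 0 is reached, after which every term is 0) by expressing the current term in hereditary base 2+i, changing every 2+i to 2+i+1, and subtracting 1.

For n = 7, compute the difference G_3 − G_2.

base 2: 7 = 2^2 + 2 + 1; at 3: 3^3 + 3 + 1 = 31; next = 30
base 3: 30 = 3^3 + 3; at 4: 4^4 + 4 = 260; next = 259
base 4: 259 = 4^4 + 3; at 5: 5^5 + 3 = 3128; next = 3127

2868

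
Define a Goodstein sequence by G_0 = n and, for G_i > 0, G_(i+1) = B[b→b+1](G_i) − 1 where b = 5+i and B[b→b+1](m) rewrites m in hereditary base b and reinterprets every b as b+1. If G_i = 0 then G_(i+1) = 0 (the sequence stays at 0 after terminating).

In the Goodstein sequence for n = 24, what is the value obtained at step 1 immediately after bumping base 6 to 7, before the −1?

31

G_0=24  [base 5] 4·5 + 4  →[5↦6]→  4·6 + 4 = 28  −1 ⇒ G_1=27
G_1=27  [base 6] 4·6 + 3  →[6↦7]→  4·7 + 3 = 31  −1 ⇒ G_2=30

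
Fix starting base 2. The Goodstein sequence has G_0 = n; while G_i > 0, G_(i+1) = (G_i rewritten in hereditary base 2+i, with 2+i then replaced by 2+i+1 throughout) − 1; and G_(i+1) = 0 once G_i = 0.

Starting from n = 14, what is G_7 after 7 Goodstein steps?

i=0: 14 = 2^(2 + 1) + 2^2 + 2 (b=2); 2→3: 3^(3 + 1) + 3^3 + 3 = 111; 111−1 = 110
i=1: 110 = 3^(3 + 1) + 3^3 + 2 (b=3); 3→4: 4^(4 + 1) + 4^4 + 2 = 1282; 1282−1 = 1281
i=2: 1281 = 4^(4 + 1) + 4^4 + 1 (b=4); 4→5: 5^(5 + 1) + 5^5 + 1 = 18751; 18751−1 = 18750
i=3: 18750 = 5^(5 + 1) + 5^5 (b=5); 5→6: 6^(6 + 1) + 6^6 = 326592; 326592−1 = 326591
i=4: 326591 = 6^(6 + 1) + 5·6^5 + 5·6^4 + 5·6^3 + 5·6^2 + 5·6 + 5 (b=6); 6→7: 7^(7 + 1) + 5·7^5 + 5·7^4 + 5·7^3 + 5·7^2 + 5·7 + 5 = 5862841; 5862841−1 = 5862840
i=5: 5862840 = 7^(7 + 1) + 5·7^5 + 5·7^4 + 5·7^3 + 5·7^2 + 5·7 + 4 (b=7); 7→8: 8^(8 + 1) + 5·8^5 + 5·8^4 + 5·8^3 + 5·8^2 + 5·8 + 4 = 134404972; 134404972−1 = 134404971
i=6: 134404971 = 8^(8 + 1) + 5·8^5 + 5·8^4 + 5·8^3 + 5·8^2 + 5·8 + 3 (b=8); 8→9: 9^(9 + 1) + 5·9^5 + 5·9^4 + 5·9^3 + 5·9^2 + 5·9 + 3 = 3487116549; 3487116549−1 = 3487116548
i=7: 3487116548 = 9^(9 + 1) + 5·9^5 + 5·9^4 + 5·9^3 + 5·9^2 + 5·9 + 2 (b=9); 9→10: 10^(10 + 1) + 5·10^5 + 5·10^4 + 5·10^3 + 5·10^2 + 5·10 + 2 = 100000555552; 100000555552−1 = 100000555551

3487116548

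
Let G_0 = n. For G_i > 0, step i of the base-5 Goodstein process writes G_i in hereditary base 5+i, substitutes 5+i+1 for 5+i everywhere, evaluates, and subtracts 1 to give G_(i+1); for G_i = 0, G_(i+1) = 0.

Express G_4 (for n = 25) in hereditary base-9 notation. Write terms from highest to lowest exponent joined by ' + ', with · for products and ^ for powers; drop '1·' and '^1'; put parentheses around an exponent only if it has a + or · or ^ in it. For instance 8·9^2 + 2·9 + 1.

5·9 + 2

base 5: 25 = 5^2; at 6: 6^2 = 36; next = 35
base 6: 35 = 5·6 + 5; at 7: 5·7 + 5 = 40; next = 39
base 7: 39 = 5·7 + 4; at 8: 5·8 + 4 = 44; next = 43
base 8: 43 = 5·8 + 3; at 9: 5·9 + 3 = 48; next = 47
base 9: 47 = 5·9 + 2; at 10: 5·10 + 2 = 52; next = 51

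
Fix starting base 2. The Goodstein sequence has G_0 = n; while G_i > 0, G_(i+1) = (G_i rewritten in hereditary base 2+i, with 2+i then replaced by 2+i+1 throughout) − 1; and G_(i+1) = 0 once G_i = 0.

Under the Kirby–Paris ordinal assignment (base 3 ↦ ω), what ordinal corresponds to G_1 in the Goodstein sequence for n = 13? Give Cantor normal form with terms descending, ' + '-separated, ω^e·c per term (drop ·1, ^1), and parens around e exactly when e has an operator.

(0) 13|_2 = 2^(2 + 1) + 2^2 + 1 ↦ 3^(3 + 1) + 3^3 + 1|_3 = 109 ⇒ 108
(1) 108|_3 = 3^(3 + 1) + 3^3 ↦ 4^(4 + 1) + 4^4|_4 = 1280 ⇒ 1279

ω^(ω + 1) + ω^ω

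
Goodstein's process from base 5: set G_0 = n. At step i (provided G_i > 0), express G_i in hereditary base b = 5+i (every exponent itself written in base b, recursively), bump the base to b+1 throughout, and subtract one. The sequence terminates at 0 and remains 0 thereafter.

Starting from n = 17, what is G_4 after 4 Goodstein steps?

step 0: 17 = 3·5 + 2; sub 6 for 5: 3·6 + 2; = 20; G_1 = 20−1 = 19
step 1: 19 = 3·6 + 1; sub 7 for 6: 3·7 + 1; = 22; G_2 = 22−1 = 21
step 2: 21 = 3·7; sub 8 for 7: 3·8; = 24; G_3 = 24−1 = 23
step 3: 23 = 2·8 + 7; sub 9 for 8: 2·9 + 7; = 25; G_4 = 25−1 = 24
step 4: 24 = 2·9 + 6; sub 10 for 9: 2·10 + 6; = 26; G_5 = 26−1 = 25

24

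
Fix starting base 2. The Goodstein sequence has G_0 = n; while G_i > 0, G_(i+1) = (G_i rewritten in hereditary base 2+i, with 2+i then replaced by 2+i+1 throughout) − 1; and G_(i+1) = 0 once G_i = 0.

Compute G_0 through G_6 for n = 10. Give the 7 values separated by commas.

10, 83, 1025, 15625, 279935, 4215754, 84073323

G_0 = 10. HB_2(10) = 2^(2 + 1) + 2. Bump = 84. G_1 = 83.
G_1 = 83. HB_3(83) = 3^(3 + 1) + 2. Bump = 1026. G_2 = 1025.
G_2 = 1025. HB_4(1025) = 4^(4 + 1) + 1. Bump = 15626. G_3 = 15625.
G_3 = 15625. HB_5(15625) = 5^(5 + 1). Bump = 279936. G_4 = 279935.
G_4 = 279935. HB_6(279935) = 5·6^6 + 5·6^5 + 5·6^4 + 5·6^3 + 5·6^2 + 5·6 + 5. Bump = 4215755. G_5 = 4215754.
G_5 = 4215754. HB_7(4215754) = 5·7^7 + 5·7^5 + 5·7^4 + 5·7^3 + 5·7^2 + 5·7 + 4. Bump = 84073324. G_6 = 84073323.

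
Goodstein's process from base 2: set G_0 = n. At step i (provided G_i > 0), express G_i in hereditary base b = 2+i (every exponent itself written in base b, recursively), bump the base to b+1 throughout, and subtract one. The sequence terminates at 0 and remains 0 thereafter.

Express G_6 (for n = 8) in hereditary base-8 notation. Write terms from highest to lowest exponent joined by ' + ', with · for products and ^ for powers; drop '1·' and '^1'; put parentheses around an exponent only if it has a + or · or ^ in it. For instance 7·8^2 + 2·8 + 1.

step 0: 8 = 2^(2 + 1); sub 3 for 2: 3^(3 + 1); = 81; G_1 = 81−1 = 80
step 1: 80 = 2·3^3 + 2·3^2 + 2·3 + 2; sub 4 for 3: 2·4^4 + 2·4^2 + 2·4 + 2; = 554; G_2 = 554−1 = 553
step 2: 553 = 2·4^4 + 2·4^2 + 2·4 + 1; sub 5 for 4: 2·5^5 + 2·5^2 + 2·5 + 1; = 6311; G_3 = 6311−1 = 6310
step 3: 6310 = 2·5^5 + 2·5^2 + 2·5; sub 6 for 5: 2·6^6 + 2·6^2 + 2·6; = 93396; G_4 = 93396−1 = 93395
step 4: 93395 = 2·6^6 + 2·6^2 + 6 + 5; sub 7 for 6: 2·7^7 + 2·7^2 + 7 + 5; = 1647196; G_5 = 1647196−1 = 1647195
step 5: 1647195 = 2·7^7 + 2·7^2 + 7 + 4; sub 8 for 7: 2·8^8 + 2·8^2 + 8 + 4; = 33554572; G_6 = 33554572−1 = 33554571

2·8^8 + 2·8^2 + 8 + 3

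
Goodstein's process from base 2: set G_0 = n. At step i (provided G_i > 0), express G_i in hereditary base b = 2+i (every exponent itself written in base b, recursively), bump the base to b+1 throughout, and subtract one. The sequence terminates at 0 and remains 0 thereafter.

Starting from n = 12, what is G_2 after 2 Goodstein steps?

1065

(0) 12|_2 = 2^(2 + 1) + 2^2 ↦ 3^(3 + 1) + 3^3|_3 = 108 ⇒ 107
(1) 107|_3 = 3^(3 + 1) + 2·3^2 + 2·3 + 2 ↦ 4^(4 + 1) + 2·4^2 + 2·4 + 2|_4 = 1066 ⇒ 1065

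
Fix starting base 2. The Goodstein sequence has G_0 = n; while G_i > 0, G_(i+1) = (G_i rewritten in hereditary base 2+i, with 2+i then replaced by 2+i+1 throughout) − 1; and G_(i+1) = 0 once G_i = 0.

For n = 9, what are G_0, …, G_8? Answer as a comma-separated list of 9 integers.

(0) 9|_2 = 2^(2 + 1) + 1 ↦ 3^(3 + 1) + 1|_3 = 82 ⇒ 81
(1) 81|_3 = 3^(3 + 1) ↦ 4^(4 + 1)|_4 = 1024 ⇒ 1023
(2) 1023|_4 = 3·4^4 + 3·4^3 + 3·4^2 + 3·4 + 3 ↦ 3·5^5 + 3·5^3 + 3·5^2 + 3·5 + 3|_5 = 9843 ⇒ 9842
(3) 9842|_5 = 3·5^5 + 3·5^3 + 3·5^2 + 3·5 + 2 ↦ 3·6^6 + 3·6^3 + 3·6^2 + 3·6 + 2|_6 = 140744 ⇒ 140743
(4) 140743|_6 = 3·6^6 + 3·6^3 + 3·6^2 + 3·6 + 1 ↦ 3·7^7 + 3·7^3 + 3·7^2 + 3·7 + 1|_7 = 2471827 ⇒ 2471826
(5) 2471826|_7 = 3·7^7 + 3·7^3 + 3·7^2 + 3·7 ↦ 3·8^8 + 3·8^3 + 3·8^2 + 3·8|_8 = 50333400 ⇒ 50333399
(6) 50333399|_8 = 3·8^8 + 3·8^3 + 3·8^2 + 2·8 + 7 ↦ 3·9^9 + 3·9^3 + 3·9^2 + 2·9 + 7|_9 = 1162263922 ⇒ 1162263921
(7) 1162263921|_9 = 3·9^9 + 3·9^3 + 3·9^2 + 2·9 + 6 ↦ 3·10^10 + 3·10^3 + 3·10^2 + 2·10 + 6|_10 = 30000003326 ⇒ 30000003325

9, 81, 1023, 9842, 140743, 2471826, 50333399, 1162263921, 30000003325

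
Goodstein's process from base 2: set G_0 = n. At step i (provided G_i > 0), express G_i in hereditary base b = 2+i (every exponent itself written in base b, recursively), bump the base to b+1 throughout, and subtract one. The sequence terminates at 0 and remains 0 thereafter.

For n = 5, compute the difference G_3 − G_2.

212

G_0=5  [base 2] 2^2 + 1  →[2↦3]→  3^3 + 1 = 28  −1 ⇒ G_1=27
G_1=27  [base 3] 3^3  →[3↦4]→  4^4 = 256  −1 ⇒ G_2=255
G_2=255  [base 4] 3·4^3 + 3·4^2 + 3·4 + 3  →[4↦5]→  3·5^3 + 3·5^2 + 3·5 + 3 = 468  −1 ⇒ G_3=467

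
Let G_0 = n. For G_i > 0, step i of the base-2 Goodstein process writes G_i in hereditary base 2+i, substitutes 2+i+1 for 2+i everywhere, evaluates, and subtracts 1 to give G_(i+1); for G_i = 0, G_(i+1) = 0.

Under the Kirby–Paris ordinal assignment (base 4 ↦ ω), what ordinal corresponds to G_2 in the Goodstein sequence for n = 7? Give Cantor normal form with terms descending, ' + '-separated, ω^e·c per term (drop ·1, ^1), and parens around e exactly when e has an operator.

ω^ω + 3

i=0: 7 = 2^2 + 2 + 1 (b=2); 2→3: 3^3 + 3 + 1 = 31; 31−1 = 30
i=1: 30 = 3^3 + 3 (b=3); 3→4: 4^4 + 4 = 260; 260−1 = 259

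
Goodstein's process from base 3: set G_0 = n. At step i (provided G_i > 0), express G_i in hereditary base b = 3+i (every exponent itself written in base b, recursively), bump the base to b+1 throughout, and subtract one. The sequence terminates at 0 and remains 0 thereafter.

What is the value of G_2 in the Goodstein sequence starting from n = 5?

5 —HB3→ 3 + 2 —bump→ 4 + 2 = 6 —(−1)→ 5
5 —HB4→ 4 + 1 —bump→ 5 + 1 = 6 —(−1)→ 5
5 —HB5→ 5 —bump→ 6 = 6 —(−1)→ 5

5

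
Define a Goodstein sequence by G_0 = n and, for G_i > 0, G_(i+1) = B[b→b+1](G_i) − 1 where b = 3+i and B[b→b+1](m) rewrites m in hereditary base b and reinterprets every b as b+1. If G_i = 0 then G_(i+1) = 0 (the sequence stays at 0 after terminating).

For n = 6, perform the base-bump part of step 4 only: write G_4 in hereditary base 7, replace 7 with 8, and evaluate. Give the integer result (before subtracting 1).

8

i=0: 6 = 2·3 (b=3); 3→4: 2·4 = 8; 8−1 = 7
i=1: 7 = 4 + 3 (b=4); 4→5: 5 + 3 = 8; 8−1 = 7
i=2: 7 = 5 + 2 (b=5); 5→6: 6 + 2 = 8; 8−1 = 7
i=3: 7 = 6 + 1 (b=6); 6→7: 7 + 1 = 8; 8−1 = 7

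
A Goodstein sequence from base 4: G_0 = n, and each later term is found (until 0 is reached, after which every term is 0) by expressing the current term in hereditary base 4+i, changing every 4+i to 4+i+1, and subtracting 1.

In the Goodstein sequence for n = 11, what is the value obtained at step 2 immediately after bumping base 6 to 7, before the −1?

11 —HB4→ 2·4 + 3 —bump→ 2·5 + 3 = 13 —(−1)→ 12
12 —HB5→ 2·5 + 2 —bump→ 2·6 + 2 = 14 —(−1)→ 13
13 —HB6→ 2·6 + 1 —bump→ 2·7 + 1 = 15 —(−1)→ 14

15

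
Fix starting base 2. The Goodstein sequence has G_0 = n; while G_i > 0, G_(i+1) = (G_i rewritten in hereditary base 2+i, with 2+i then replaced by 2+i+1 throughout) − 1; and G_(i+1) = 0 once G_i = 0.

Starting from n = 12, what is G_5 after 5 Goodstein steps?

5764910

(0) 12|_2 = 2^(2 + 1) + 2^2 ↦ 3^(3 + 1) + 3^3|_3 = 108 ⇒ 107
(1) 107|_3 = 3^(3 + 1) + 2·3^2 + 2·3 + 2 ↦ 4^(4 + 1) + 2·4^2 + 2·4 + 2|_4 = 1066 ⇒ 1065
(2) 1065|_4 = 4^(4 + 1) + 2·4^2 + 2·4 + 1 ↦ 5^(5 + 1) + 2·5^2 + 2·5 + 1|_5 = 15686 ⇒ 15685
(3) 15685|_5 = 5^(5 + 1) + 2·5^2 + 2·5 ↦ 6^(6 + 1) + 2·6^2 + 2·6|_6 = 280020 ⇒ 280019
(4) 280019|_6 = 6^(6 + 1) + 2·6^2 + 6 + 5 ↦ 7^(7 + 1) + 2·7^2 + 7 + 5|_7 = 5764911 ⇒ 5764910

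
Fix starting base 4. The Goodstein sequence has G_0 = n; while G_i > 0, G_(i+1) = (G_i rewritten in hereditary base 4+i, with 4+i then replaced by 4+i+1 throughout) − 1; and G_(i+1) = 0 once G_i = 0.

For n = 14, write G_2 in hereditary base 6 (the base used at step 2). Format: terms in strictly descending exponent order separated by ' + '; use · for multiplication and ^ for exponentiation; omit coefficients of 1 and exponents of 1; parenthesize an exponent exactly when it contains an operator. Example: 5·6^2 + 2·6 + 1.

14 —HB4→ 3·4 + 2 —bump→ 3·5 + 2 = 17 —(−1)→ 16
16 —HB5→ 3·5 + 1 —bump→ 3·6 + 1 = 19 —(−1)→ 18
18 —HB6→ 3·6 —bump→ 3·7 = 21 —(−1)→ 20

3·6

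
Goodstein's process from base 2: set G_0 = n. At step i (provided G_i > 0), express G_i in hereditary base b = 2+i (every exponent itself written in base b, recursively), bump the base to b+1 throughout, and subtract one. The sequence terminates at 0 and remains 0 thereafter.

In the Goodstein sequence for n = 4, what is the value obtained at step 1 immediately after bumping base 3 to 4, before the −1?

42

G_0 = 4. HB_2(4) = 2^2. Bump = 27. G_1 = 26.
G_1 = 26. HB_3(26) = 2·3^2 + 2·3 + 2. Bump = 42. G_2 = 41.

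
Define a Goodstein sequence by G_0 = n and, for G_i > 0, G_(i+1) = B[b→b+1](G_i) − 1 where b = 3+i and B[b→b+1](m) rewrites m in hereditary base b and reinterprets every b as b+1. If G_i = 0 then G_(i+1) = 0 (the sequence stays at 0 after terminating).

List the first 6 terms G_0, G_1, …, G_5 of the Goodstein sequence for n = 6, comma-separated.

6, 7, 7, 7, 7, 7

G_0=6  [base 3] 2·3  →[3↦4]→  2·4 = 8  −1 ⇒ G_1=7
G_1=7  [base 4] 4 + 3  →[4↦5]→  5 + 3 = 8  −1 ⇒ G_2=7
G_2=7  [base 5] 5 + 2  →[5↦6]→  6 + 2 = 8  −1 ⇒ G_3=7
G_3=7  [base 6] 6 + 1  →[6↦7]→  7 + 1 = 8  −1 ⇒ G_4=7
G_4=7  [base 7] 7  →[7↦8]→  8 = 8  −1 ⇒ G_5=7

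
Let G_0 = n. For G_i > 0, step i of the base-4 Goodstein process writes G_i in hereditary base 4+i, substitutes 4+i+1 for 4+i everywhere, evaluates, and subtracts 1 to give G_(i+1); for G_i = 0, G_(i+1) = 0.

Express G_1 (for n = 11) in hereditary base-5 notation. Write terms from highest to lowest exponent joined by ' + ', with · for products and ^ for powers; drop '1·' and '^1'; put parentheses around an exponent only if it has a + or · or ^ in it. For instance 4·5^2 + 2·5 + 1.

step 0: 11 = 2·4 + 3; sub 5 for 4: 2·5 + 3; = 13; G_1 = 13−1 = 12
step 1: 12 = 2·5 + 2; sub 6 for 5: 2·6 + 2; = 14; G_2 = 14−1 = 13

2·5 + 2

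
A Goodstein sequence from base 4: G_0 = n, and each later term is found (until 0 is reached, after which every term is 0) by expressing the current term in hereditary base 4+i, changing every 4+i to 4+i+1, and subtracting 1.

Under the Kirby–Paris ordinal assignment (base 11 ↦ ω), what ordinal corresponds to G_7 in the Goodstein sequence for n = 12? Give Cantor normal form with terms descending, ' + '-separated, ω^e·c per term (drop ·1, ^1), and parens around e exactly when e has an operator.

G_0=12  [base 4] 3·4  →[4↦5]→  3·5 = 15  −1 ⇒ G_1=14
G_1=14  [base 5] 2·5 + 4  →[5↦6]→  2·6 + 4 = 16  −1 ⇒ G_2=15
G_2=15  [base 6] 2·6 + 3  →[6↦7]→  2·7 + 3 = 17  −1 ⇒ G_3=16
G_3=16  [base 7] 2·7 + 2  →[7↦8]→  2·8 + 2 = 18  −1 ⇒ G_4=17
G_4=17  [base 8] 2·8 + 1  →[8↦9]→  2·9 + 1 = 19  −1 ⇒ G_5=18
G_5=18  [base 9] 2·9  →[9↦10]→  2·10 = 20  −1 ⇒ G_6=19
G_6=19  [base 10] 10 + 9  →[10↦11]→  11 + 9 = 20  −1 ⇒ G_7=19

ω + 8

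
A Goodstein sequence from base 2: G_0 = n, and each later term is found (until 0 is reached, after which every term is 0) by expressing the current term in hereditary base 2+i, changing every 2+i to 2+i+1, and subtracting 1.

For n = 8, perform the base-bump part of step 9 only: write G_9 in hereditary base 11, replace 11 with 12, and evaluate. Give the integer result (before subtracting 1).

17832200896812

base 2: 8 = 2^(2 + 1); at 3: 3^(3 + 1) = 81; next = 80
base 3: 80 = 2·3^3 + 2·3^2 + 2·3 + 2; at 4: 2·4^4 + 2·4^2 + 2·4 + 2 = 554; next = 553
base 4: 553 = 2·4^4 + 2·4^2 + 2·4 + 1; at 5: 2·5^5 + 2·5^2 + 2·5 + 1 = 6311; next = 6310
base 5: 6310 = 2·5^5 + 2·5^2 + 2·5; at 6: 2·6^6 + 2·6^2 + 2·6 = 93396; next = 93395
base 6: 93395 = 2·6^6 + 2·6^2 + 6 + 5; at 7: 2·7^7 + 2·7^2 + 7 + 5 = 1647196; next = 1647195
base 7: 1647195 = 2·7^7 + 2·7^2 + 7 + 4; at 8: 2·8^8 + 2·8^2 + 8 + 4 = 33554572; next = 33554571
base 8: 33554571 = 2·8^8 + 2·8^2 + 8 + 3; at 9: 2·9^9 + 2·9^2 + 9 + 3 = 774841152; next = 774841151
base 9: 774841151 = 2·9^9 + 2·9^2 + 9 + 2; at 10: 2·10^10 + 2·10^2 + 10 + 2 = 20000000212; next = 20000000211
base 10: 20000000211 = 2·10^10 + 2·10^2 + 10 + 1; at 11: 2·11^11 + 2·11^2 + 11 + 1 = 570623341476; next = 570623341475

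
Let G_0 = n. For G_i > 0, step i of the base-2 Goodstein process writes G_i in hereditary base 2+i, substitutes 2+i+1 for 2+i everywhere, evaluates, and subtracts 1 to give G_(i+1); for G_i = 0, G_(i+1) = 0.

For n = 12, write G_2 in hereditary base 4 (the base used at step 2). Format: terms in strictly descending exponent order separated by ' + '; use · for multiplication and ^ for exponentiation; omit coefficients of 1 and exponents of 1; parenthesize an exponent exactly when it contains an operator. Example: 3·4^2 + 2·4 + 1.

(0) 12|_2 = 2^(2 + 1) + 2^2 ↦ 3^(3 + 1) + 3^3|_3 = 108 ⇒ 107
(1) 107|_3 = 3^(3 + 1) + 2·3^2 + 2·3 + 2 ↦ 4^(4 + 1) + 2·4^2 + 2·4 + 2|_4 = 1066 ⇒ 1065

4^(4 + 1) + 2·4^2 + 2·4 + 1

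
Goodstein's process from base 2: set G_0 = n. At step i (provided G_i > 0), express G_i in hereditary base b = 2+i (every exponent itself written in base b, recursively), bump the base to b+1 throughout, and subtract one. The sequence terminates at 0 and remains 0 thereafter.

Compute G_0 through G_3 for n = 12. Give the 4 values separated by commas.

G_0=12  [base 2] 2^(2 + 1) + 2^2  →[2↦3]→  3^(3 + 1) + 3^3 = 108  −1 ⇒ G_1=107
G_1=107  [base 3] 3^(3 + 1) + 2·3^2 + 2·3 + 2  →[3↦4]→  4^(4 + 1) + 2·4^2 + 2·4 + 2 = 1066  −1 ⇒ G_2=1065
G_2=1065  [base 4] 4^(4 + 1) + 2·4^2 + 2·4 + 1  →[4↦5]→  5^(5 + 1) + 2·5^2 + 2·5 + 1 = 15686  −1 ⇒ G_3=15685

12, 107, 1065, 15685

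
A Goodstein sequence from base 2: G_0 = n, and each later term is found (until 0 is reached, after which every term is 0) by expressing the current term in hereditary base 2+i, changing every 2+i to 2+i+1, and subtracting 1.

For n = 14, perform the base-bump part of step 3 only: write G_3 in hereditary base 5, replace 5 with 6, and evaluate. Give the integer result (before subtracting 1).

326592

G_0 = 14. HB_2(14) = 2^(2 + 1) + 2^2 + 2. Bump = 111. G_1 = 110.
G_1 = 110. HB_3(110) = 3^(3 + 1) + 3^3 + 2. Bump = 1282. G_2 = 1281.
G_2 = 1281. HB_4(1281) = 4^(4 + 1) + 4^4 + 1. Bump = 18751. G_3 = 18750.
G_3 = 18750. HB_5(18750) = 5^(5 + 1) + 5^5. Bump = 326592. G_4 = 326591.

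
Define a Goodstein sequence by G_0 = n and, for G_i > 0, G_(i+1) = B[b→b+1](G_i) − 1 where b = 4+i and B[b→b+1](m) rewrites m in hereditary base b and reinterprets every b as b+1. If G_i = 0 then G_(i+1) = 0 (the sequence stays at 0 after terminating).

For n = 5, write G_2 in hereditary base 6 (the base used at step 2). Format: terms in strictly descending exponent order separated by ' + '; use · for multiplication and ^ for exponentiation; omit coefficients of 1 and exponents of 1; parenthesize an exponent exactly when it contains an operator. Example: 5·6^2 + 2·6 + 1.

5

G_0 = 5. HB_4(5) = 4 + 1. Bump = 6. G_1 = 5.
G_1 = 5. HB_5(5) = 5. Bump = 6. G_2 = 5.
G_2 = 5. HB_6(5) = 5. Bump = 5. G_3 = 4.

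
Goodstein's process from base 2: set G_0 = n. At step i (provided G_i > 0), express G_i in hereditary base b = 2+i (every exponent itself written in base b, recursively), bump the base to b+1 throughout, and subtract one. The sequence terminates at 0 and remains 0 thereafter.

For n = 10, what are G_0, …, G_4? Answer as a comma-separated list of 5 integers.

i=0: 10 = 2^(2 + 1) + 2 (b=2); 2→3: 3^(3 + 1) + 3 = 84; 84−1 = 83
i=1: 83 = 3^(3 + 1) + 2 (b=3); 3→4: 4^(4 + 1) + 2 = 1026; 1026−1 = 1025
i=2: 1025 = 4^(4 + 1) + 1 (b=4); 4→5: 5^(5 + 1) + 1 = 15626; 15626−1 = 15625
i=3: 15625 = 5^(5 + 1) (b=5); 5→6: 6^(6 + 1) = 279936; 279936−1 = 279935

10, 83, 1025, 15625, 279935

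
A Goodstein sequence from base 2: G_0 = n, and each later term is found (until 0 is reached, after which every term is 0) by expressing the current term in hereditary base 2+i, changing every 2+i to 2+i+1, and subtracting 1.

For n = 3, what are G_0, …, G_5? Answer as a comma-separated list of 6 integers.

3, 3, 3, 2, 1, 0

[0] 3 ≡ 2 + 1 (base 2). Lift 3: 4. −1: 3.
[1] 3 ≡ 3 (base 3). Lift 4: 4. −1: 3.
[2] 3 ≡ 3 (base 4). Lift 5: 3. −1: 2.
[3] 2 ≡ 2 (base 5). Lift 6: 2. −1: 1.
[4] 1 ≡ 1 (base 6). Lift 7: 1. −1: 0.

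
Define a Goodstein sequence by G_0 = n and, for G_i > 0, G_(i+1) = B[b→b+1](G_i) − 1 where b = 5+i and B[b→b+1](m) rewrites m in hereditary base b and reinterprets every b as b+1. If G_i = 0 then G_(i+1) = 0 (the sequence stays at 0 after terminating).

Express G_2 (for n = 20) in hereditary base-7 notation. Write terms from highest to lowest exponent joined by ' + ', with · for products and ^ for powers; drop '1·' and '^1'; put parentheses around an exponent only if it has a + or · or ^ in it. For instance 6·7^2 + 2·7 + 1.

3·7 + 4

(0) 20|_5 = 4·5 ↦ 4·6|_6 = 24 ⇒ 23
(1) 23|_6 = 3·6 + 5 ↦ 3·7 + 5|_7 = 26 ⇒ 25
(2) 25|_7 = 3·7 + 4 ↦ 3·8 + 4|_8 = 28 ⇒ 27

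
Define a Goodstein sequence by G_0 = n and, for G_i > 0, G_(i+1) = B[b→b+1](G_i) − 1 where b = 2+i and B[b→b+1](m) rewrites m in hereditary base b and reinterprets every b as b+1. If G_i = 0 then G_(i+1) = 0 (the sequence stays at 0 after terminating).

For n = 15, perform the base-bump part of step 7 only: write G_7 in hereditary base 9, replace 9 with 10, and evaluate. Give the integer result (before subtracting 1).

100077777776

G_0 = 15. HB_2(15) = 2^(2 + 1) + 2^2 + 2 + 1. Bump = 112. G_1 = 111.
G_1 = 111. HB_3(111) = 3^(3 + 1) + 3^3 + 3. Bump = 1284. G_2 = 1283.
G_2 = 1283. HB_4(1283) = 4^(4 + 1) + 4^4 + 3. Bump = 18753. G_3 = 18752.
G_3 = 18752. HB_5(18752) = 5^(5 + 1) + 5^5 + 2. Bump = 326594. G_4 = 326593.
G_4 = 326593. HB_6(326593) = 6^(6 + 1) + 6^6 + 1. Bump = 6588345. G_5 = 6588344.
G_5 = 6588344. HB_7(6588344) = 7^(7 + 1) + 7^7. Bump = 150994944. G_6 = 150994943.
G_6 = 150994943. HB_8(150994943) = 8^(8 + 1) + 7·8^7 + 7·8^6 + 7·8^5 + 7·8^4 + 7·8^3 + 7·8^2 + 7·8 + 7. Bump = 3524450281. G_7 = 3524450280.
G_7 = 3524450280. HB_9(3524450280) = 9^(9 + 1) + 7·9^7 + 7·9^6 + 7·9^5 + 7·9^4 + 7·9^3 + 7·9^2 + 7·9 + 6. Bump = 100077777776. G_8 = 100077777775.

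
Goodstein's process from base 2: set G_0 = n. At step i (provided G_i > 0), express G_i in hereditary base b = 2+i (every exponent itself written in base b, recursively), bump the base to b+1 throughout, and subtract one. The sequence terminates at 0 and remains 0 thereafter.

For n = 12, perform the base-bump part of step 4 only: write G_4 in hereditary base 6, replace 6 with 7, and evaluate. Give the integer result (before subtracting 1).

G_0=12  [base 2] 2^(2 + 1) + 2^2  →[2↦3]→  3^(3 + 1) + 3^3 = 108  −1 ⇒ G_1=107
G_1=107  [base 3] 3^(3 + 1) + 2·3^2 + 2·3 + 2  →[3↦4]→  4^(4 + 1) + 2·4^2 + 2·4 + 2 = 1066  −1 ⇒ G_2=1065
G_2=1065  [base 4] 4^(4 + 1) + 2·4^2 + 2·4 + 1  →[4↦5]→  5^(5 + 1) + 2·5^2 + 2·5 + 1 = 15686  −1 ⇒ G_3=15685
G_3=15685  [base 5] 5^(5 + 1) + 2·5^2 + 2·5  →[5↦6]→  6^(6 + 1) + 2·6^2 + 2·6 = 280020  −1 ⇒ G_4=280019
G_4=280019  [base 6] 6^(6 + 1) + 2·6^2 + 6 + 5  →[6↦7]→  7^(7 + 1) + 2·7^2 + 7 + 5 = 5764911  −1 ⇒ G_5=5764910

5764911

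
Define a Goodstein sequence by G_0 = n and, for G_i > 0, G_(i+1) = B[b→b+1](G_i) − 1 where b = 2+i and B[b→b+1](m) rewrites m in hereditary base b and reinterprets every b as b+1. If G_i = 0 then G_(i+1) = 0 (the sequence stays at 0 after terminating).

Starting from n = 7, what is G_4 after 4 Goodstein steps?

46657

G_0=7  [base 2] 2^2 + 2 + 1  →[2↦3]→  3^3 + 3 + 1 = 31  −1 ⇒ G_1=30
G_1=30  [base 3] 3^3 + 3  →[3↦4]→  4^4 + 4 = 260  −1 ⇒ G_2=259
G_2=259  [base 4] 4^4 + 3  →[4↦5]→  5^5 + 3 = 3128  −1 ⇒ G_3=3127
G_3=3127  [base 5] 5^5 + 2  →[5↦6]→  6^6 + 2 = 46658  −1 ⇒ G_4=46657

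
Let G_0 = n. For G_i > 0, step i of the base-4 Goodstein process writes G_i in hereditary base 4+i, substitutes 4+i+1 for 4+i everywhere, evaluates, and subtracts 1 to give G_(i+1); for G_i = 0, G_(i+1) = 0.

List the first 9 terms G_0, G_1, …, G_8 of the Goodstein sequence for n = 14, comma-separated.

14, 16, 18, 20, 21, 22, 23, 24, 25

[0] 14 ≡ 3·4 + 2 (base 4). Lift 5: 17. −1: 16.
[1] 16 ≡ 3·5 + 1 (base 5). Lift 6: 19. −1: 18.
[2] 18 ≡ 3·6 (base 6). Lift 7: 21. −1: 20.
[3] 20 ≡ 2·7 + 6 (base 7). Lift 8: 22. −1: 21.
[4] 21 ≡ 2·8 + 5 (base 8). Lift 9: 23. −1: 22.
[5] 22 ≡ 2·9 + 4 (base 9). Lift 10: 24. −1: 23.
[6] 23 ≡ 2·10 + 3 (base 10). Lift 11: 25. −1: 24.
[7] 24 ≡ 2·11 + 2 (base 11). Lift 12: 26. −1: 25.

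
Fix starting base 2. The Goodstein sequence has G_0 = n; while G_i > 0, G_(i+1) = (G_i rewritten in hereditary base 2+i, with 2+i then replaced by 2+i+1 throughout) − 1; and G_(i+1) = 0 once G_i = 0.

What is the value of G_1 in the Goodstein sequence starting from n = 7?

G_0=7  [base 2] 2^2 + 2 + 1  →[2↦3]→  3^3 + 3 + 1 = 31  −1 ⇒ G_1=30
G_1=30  [base 3] 3^3 + 3  →[3↦4]→  4^4 + 4 = 260  −1 ⇒ G_2=259

30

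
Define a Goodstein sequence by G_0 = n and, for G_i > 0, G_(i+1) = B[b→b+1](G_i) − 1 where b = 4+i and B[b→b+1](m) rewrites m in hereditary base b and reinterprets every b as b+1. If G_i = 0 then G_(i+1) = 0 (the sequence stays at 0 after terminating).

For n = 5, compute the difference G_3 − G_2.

-1

step 0: 5 = 4 + 1; sub 5 for 4: 5 + 1; = 6; G_1 = 6−1 = 5
step 1: 5 = 5; sub 6 for 5: 6; = 6; G_2 = 6−1 = 5
step 2: 5 = 5; sub 7 for 6: 5; = 5; G_3 = 5−1 = 4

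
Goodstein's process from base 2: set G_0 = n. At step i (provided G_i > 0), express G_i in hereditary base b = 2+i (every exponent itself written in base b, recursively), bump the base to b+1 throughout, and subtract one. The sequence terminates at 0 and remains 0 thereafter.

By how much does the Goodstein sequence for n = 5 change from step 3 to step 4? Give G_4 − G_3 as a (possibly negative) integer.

step 0: 5 = 2^2 + 1; sub 3 for 2: 3^3 + 1; = 28; G_1 = 28−1 = 27
step 1: 27 = 3^3; sub 4 for 3: 4^4; = 256; G_2 = 256−1 = 255
step 2: 255 = 3·4^3 + 3·4^2 + 3·4 + 3; sub 5 for 4: 3·5^3 + 3·5^2 + 3·5 + 3; = 468; G_3 = 468−1 = 467
step 3: 467 = 3·5^3 + 3·5^2 + 3·5 + 2; sub 6 for 5: 3·6^3 + 3·6^2 + 3·6 + 2; = 776; G_4 = 776−1 = 775

308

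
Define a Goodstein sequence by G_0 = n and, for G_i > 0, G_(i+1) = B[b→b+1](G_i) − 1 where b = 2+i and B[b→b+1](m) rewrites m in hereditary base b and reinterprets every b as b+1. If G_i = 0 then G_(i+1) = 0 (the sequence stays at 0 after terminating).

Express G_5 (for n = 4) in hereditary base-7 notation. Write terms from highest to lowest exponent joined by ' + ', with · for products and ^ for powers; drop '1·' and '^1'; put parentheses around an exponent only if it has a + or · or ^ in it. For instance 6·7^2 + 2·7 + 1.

2·7^2 + 7 + 4

step 0: 4 = 2^2; sub 3 for 2: 3^3; = 27; G_1 = 27−1 = 26
step 1: 26 = 2·3^2 + 2·3 + 2; sub 4 for 3: 2·4^2 + 2·4 + 2; = 42; G_2 = 42−1 = 41
step 2: 41 = 2·4^2 + 2·4 + 1; sub 5 for 4: 2·5^2 + 2·5 + 1; = 61; G_3 = 61−1 = 60
step 3: 60 = 2·5^2 + 2·5; sub 6 for 5: 2·6^2 + 2·6; = 84; G_4 = 84−1 = 83
step 4: 83 = 2·6^2 + 6 + 5; sub 7 for 6: 2·7^2 + 7 + 5; = 110; G_5 = 110−1 = 109
step 5: 109 = 2·7^2 + 7 + 4; sub 8 for 7: 2·8^2 + 8 + 4; = 140; G_6 = 140−1 = 139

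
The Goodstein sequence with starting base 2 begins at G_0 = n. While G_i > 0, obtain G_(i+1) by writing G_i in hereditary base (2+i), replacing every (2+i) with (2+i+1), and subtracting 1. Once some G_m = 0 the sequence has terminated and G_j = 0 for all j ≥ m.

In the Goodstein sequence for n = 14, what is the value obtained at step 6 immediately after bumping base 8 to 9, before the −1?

3487116549

14 —HB2→ 2^(2 + 1) + 2^2 + 2 —bump→ 3^(3 + 1) + 3^3 + 3 = 111 —(−1)→ 110
110 —HB3→ 3^(3 + 1) + 3^3 + 2 —bump→ 4^(4 + 1) + 4^4 + 2 = 1282 —(−1)→ 1281
1281 —HB4→ 4^(4 + 1) + 4^4 + 1 —bump→ 5^(5 + 1) + 5^5 + 1 = 18751 —(−1)→ 18750
18750 —HB5→ 5^(5 + 1) + 5^5 —bump→ 6^(6 + 1) + 6^6 = 326592 —(−1)→ 326591
326591 —HB6→ 6^(6 + 1) + 5·6^5 + 5·6^4 + 5·6^3 + 5·6^2 + 5·6 + 5 —bump→ 7^(7 + 1) + 5·7^5 + 5·7^4 + 5·7^3 + 5·7^2 + 5·7 + 5 = 5862841 —(−1)→ 5862840
5862840 —HB7→ 7^(7 + 1) + 5·7^5 + 5·7^4 + 5·7^3 + 5·7^2 + 5·7 + 4 —bump→ 8^(8 + 1) + 5·8^5 + 5·8^4 + 5·8^3 + 5·8^2 + 5·8 + 4 = 134404972 —(−1)→ 134404971
134404971 —HB8→ 8^(8 + 1) + 5·8^5 + 5·8^4 + 5·8^3 + 5·8^2 + 5·8 + 3 —bump→ 9^(9 + 1) + 5·9^5 + 5·9^4 + 5·9^3 + 5·9^2 + 5·9 + 3 = 3487116549 —(−1)→ 3487116548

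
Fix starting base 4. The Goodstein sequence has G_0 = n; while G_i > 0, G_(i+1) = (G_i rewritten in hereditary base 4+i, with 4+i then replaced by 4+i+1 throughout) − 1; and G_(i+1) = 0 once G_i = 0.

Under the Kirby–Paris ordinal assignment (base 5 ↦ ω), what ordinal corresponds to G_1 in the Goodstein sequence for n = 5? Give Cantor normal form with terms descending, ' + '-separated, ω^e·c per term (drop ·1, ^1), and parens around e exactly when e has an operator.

step 0: 5 = 4 + 1; sub 5 for 4: 5 + 1; = 6; G_1 = 6−1 = 5
step 1: 5 = 5; sub 6 for 5: 6; = 6; G_2 = 6−1 = 5

ω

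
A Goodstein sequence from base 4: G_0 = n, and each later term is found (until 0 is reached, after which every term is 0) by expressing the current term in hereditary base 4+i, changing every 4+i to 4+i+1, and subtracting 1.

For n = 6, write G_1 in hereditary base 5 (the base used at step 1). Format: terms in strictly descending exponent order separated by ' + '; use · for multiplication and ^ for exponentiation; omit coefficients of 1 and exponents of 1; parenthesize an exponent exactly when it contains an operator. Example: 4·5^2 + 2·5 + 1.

G_0=6  [base 4] 4 + 2  →[4↦5]→  5 + 2 = 7  −1 ⇒ G_1=6
G_1=6  [base 5] 5 + 1  →[5↦6]→  6 + 1 = 7  −1 ⇒ G_2=6

5 + 1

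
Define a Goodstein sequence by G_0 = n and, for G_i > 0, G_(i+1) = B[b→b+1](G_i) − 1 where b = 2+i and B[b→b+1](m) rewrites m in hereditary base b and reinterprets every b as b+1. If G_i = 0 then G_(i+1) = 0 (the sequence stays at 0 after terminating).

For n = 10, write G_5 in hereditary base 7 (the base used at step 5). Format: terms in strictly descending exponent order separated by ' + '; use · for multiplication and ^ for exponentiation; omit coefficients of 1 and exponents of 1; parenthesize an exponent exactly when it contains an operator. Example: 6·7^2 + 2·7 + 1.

step 0: 10 = 2^(2 + 1) + 2; sub 3 for 2: 3^(3 + 1) + 3; = 84; G_1 = 84−1 = 83
step 1: 83 = 3^(3 + 1) + 2; sub 4 for 3: 4^(4 + 1) + 2; = 1026; G_2 = 1026−1 = 1025
step 2: 1025 = 4^(4 + 1) + 1; sub 5 for 4: 5^(5 + 1) + 1; = 15626; G_3 = 15626−1 = 15625
step 3: 15625 = 5^(5 + 1); sub 6 for 5: 6^(6 + 1); = 279936; G_4 = 279936−1 = 279935
step 4: 279935 = 5·6^6 + 5·6^5 + 5·6^4 + 5·6^3 + 5·6^2 + 5·6 + 5; sub 7 for 6: 5·7^7 + 5·7^5 + 5·7^4 + 5·7^3 + 5·7^2 + 5·7 + 5; = 4215755; G_5 = 4215755−1 = 4215754
step 5: 4215754 = 5·7^7 + 5·7^5 + 5·7^4 + 5·7^3 + 5·7^2 + 5·7 + 4; sub 8 for 7: 5·8^8 + 5·8^5 + 5·8^4 + 5·8^3 + 5·8^2 + 5·8 + 4; = 84073324; G_6 = 84073324−1 = 84073323

5·7^7 + 5·7^5 + 5·7^4 + 5·7^3 + 5·7^2 + 5·7 + 4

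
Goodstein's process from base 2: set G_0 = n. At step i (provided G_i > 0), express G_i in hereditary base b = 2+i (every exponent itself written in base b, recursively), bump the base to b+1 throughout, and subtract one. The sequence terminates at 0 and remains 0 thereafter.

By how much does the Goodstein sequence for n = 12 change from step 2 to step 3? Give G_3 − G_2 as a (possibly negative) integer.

14620

step 0: 12 = 2^(2 + 1) + 2^2; sub 3 for 2: 3^(3 + 1) + 3^3; = 108; G_1 = 108−1 = 107
step 1: 107 = 3^(3 + 1) + 2·3^2 + 2·3 + 2; sub 4 for 3: 4^(4 + 1) + 2·4^2 + 2·4 + 2; = 1066; G_2 = 1066−1 = 1065
step 2: 1065 = 4^(4 + 1) + 2·4^2 + 2·4 + 1; sub 5 for 4: 5^(5 + 1) + 2·5^2 + 2·5 + 1; = 15686; G_3 = 15686−1 = 15685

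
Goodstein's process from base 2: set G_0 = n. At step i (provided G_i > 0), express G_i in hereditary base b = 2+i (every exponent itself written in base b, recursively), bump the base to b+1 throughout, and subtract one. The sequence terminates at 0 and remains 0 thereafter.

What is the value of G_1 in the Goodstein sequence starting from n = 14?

G_0 = 14. HB_2(14) = 2^(2 + 1) + 2^2 + 2. Bump = 111. G_1 = 110.
G_1 = 110. HB_3(110) = 3^(3 + 1) + 3^3 + 2. Bump = 1282. G_2 = 1281.

110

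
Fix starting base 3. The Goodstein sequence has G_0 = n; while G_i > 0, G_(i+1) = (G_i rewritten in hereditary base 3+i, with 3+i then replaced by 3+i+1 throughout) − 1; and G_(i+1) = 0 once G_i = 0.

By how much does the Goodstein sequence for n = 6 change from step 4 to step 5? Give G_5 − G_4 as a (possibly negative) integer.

0

G_0 = 6. HB_3(6) = 2·3. Bump = 8. G_1 = 7.
G_1 = 7. HB_4(7) = 4 + 3. Bump = 8. G_2 = 7.
G_2 = 7. HB_5(7) = 5 + 2. Bump = 8. G_3 = 7.
G_3 = 7. HB_6(7) = 6 + 1. Bump = 8. G_4 = 7.
G_4 = 7. HB_7(7) = 7. Bump = 8. G_5 = 7.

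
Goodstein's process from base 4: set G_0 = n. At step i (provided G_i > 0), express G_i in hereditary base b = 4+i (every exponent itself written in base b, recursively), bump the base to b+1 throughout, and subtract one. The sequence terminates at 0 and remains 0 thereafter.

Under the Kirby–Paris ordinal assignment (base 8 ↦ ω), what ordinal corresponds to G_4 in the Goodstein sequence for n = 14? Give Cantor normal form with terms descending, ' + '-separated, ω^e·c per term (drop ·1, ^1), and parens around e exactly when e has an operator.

ω·2 + 5

base 4: 14 = 3·4 + 2; at 5: 3·5 + 2 = 17; next = 16
base 5: 16 = 3·5 + 1; at 6: 3·6 + 1 = 19; next = 18
base 6: 18 = 3·6; at 7: 3·7 = 21; next = 20
base 7: 20 = 2·7 + 6; at 8: 2·8 + 6 = 22; next = 21
base 8: 21 = 2·8 + 5; at 9: 2·9 + 5 = 23; next = 22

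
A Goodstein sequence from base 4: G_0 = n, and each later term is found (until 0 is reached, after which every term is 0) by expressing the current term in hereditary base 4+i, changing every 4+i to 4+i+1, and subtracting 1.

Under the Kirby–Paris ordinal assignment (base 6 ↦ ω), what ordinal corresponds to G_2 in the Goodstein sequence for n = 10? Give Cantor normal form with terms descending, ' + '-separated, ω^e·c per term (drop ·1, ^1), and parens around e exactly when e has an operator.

G_0 = 10. HB_4(10) = 2·4 + 2. Bump = 12. G_1 = 11.
G_1 = 11. HB_5(11) = 2·5 + 1. Bump = 13. G_2 = 12.
G_2 = 12. HB_6(12) = 2·6. Bump = 14. G_3 = 13.

ω·2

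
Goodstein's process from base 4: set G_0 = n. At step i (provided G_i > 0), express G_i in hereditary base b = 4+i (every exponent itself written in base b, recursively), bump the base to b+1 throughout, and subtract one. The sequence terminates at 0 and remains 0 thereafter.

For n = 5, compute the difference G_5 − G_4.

[0] 5 ≡ 4 + 1 (base 4). Lift 5: 6. −1: 5.
[1] 5 ≡ 5 (base 5). Lift 6: 6. −1: 5.
[2] 5 ≡ 5 (base 6). Lift 7: 5. −1: 4.
[3] 4 ≡ 4 (base 7). Lift 8: 4. −1: 3.
[4] 3 ≡ 3 (base 8). Lift 9: 3. −1: 2.

-1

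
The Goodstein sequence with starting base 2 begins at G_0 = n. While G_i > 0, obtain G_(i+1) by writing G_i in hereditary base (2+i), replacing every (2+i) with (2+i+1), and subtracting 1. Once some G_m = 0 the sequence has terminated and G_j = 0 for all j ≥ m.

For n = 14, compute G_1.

110

14 —HB2→ 2^(2 + 1) + 2^2 + 2 —bump→ 3^(3 + 1) + 3^3 + 3 = 111 —(−1)→ 110
110 —HB3→ 3^(3 + 1) + 3^3 + 2 —bump→ 4^(4 + 1) + 4^4 + 2 = 1282 —(−1)→ 1281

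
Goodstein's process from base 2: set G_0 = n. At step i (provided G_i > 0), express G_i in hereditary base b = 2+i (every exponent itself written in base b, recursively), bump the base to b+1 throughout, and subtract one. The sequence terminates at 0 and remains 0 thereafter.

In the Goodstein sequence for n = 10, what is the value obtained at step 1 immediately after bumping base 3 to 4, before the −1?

i=0: 10 = 2^(2 + 1) + 2 (b=2); 2→3: 3^(3 + 1) + 3 = 84; 84−1 = 83
i=1: 83 = 3^(3 + 1) + 2 (b=3); 3→4: 4^(4 + 1) + 2 = 1026; 1026−1 = 1025

1026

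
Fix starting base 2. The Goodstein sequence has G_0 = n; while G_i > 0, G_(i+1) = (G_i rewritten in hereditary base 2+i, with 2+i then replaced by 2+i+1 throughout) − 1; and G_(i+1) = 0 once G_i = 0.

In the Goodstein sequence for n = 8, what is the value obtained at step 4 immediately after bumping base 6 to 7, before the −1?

1647196

[0] 8 ≡ 2^(2 + 1) (base 2). Lift 3: 81. −1: 80.
[1] 80 ≡ 2·3^3 + 2·3^2 + 2·3 + 2 (base 3). Lift 4: 554. −1: 553.
[2] 553 ≡ 2·4^4 + 2·4^2 + 2·4 + 1 (base 4). Lift 5: 6311. −1: 6310.
[3] 6310 ≡ 2·5^5 + 2·5^2 + 2·5 (base 5). Lift 6: 93396. −1: 93395.
[4] 93395 ≡ 2·6^6 + 2·6^2 + 6 + 5 (base 6). Lift 7: 1647196. −1: 1647195.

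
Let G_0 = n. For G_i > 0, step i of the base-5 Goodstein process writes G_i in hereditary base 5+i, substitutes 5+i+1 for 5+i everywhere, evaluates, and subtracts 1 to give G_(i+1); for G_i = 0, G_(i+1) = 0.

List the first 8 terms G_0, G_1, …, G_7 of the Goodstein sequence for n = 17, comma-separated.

17, 19, 21, 23, 24, 25, 26, 27

i=0: 17 = 3·5 + 2 (b=5); 5→6: 3·6 + 2 = 20; 20−1 = 19
i=1: 19 = 3·6 + 1 (b=6); 6→7: 3·7 + 1 = 22; 22−1 = 21
i=2: 21 = 3·7 (b=7); 7→8: 3·8 = 24; 24−1 = 23
i=3: 23 = 2·8 + 7 (b=8); 8→9: 2·9 + 7 = 25; 25−1 = 24
i=4: 24 = 2·9 + 6 (b=9); 9→10: 2·10 + 6 = 26; 26−1 = 25
i=5: 25 = 2·10 + 5 (b=10); 10→11: 2·11 + 5 = 27; 27−1 = 26
i=6: 26 = 2·11 + 4 (b=11); 11→12: 2·12 + 4 = 28; 28−1 = 27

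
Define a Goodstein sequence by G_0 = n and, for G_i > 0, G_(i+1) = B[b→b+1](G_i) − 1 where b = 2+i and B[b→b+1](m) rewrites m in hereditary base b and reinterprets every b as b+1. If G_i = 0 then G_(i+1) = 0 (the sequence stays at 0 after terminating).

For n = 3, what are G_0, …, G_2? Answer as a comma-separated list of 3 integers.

3, 3, 3

base 2: 3 = 2 + 1; at 3: 3 + 1 = 4; next = 3
base 3: 3 = 3; at 4: 4 = 4; next = 3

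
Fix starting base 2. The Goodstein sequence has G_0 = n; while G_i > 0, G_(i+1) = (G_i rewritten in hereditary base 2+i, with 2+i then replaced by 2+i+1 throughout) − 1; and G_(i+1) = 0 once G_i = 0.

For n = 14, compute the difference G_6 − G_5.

128542131

step 0: 14 = 2^(2 + 1) + 2^2 + 2; sub 3 for 2: 3^(3 + 1) + 3^3 + 3; = 111; G_1 = 111−1 = 110
step 1: 110 = 3^(3 + 1) + 3^3 + 2; sub 4 for 3: 4^(4 + 1) + 4^4 + 2; = 1282; G_2 = 1282−1 = 1281
step 2: 1281 = 4^(4 + 1) + 4^4 + 1; sub 5 for 4: 5^(5 + 1) + 5^5 + 1; = 18751; G_3 = 18751−1 = 18750
step 3: 18750 = 5^(5 + 1) + 5^5; sub 6 for 5: 6^(6 + 1) + 6^6; = 326592; G_4 = 326592−1 = 326591
step 4: 326591 = 6^(6 + 1) + 5·6^5 + 5·6^4 + 5·6^3 + 5·6^2 + 5·6 + 5; sub 7 for 6: 7^(7 + 1) + 5·7^5 + 5·7^4 + 5·7^3 + 5·7^2 + 5·7 + 5; = 5862841; G_5 = 5862841−1 = 5862840
step 5: 5862840 = 7^(7 + 1) + 5·7^5 + 5·7^4 + 5·7^3 + 5·7^2 + 5·7 + 4; sub 8 for 7: 8^(8 + 1) + 5·8^5 + 5·8^4 + 5·8^3 + 5·8^2 + 5·8 + 4; = 134404972; G_6 = 134404972−1 = 134404971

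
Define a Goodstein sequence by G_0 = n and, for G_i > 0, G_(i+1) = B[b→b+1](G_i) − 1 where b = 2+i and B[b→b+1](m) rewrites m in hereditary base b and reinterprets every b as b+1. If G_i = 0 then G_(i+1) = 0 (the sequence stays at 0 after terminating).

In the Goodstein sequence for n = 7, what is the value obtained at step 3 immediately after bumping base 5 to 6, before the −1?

i=0: 7 = 2^2 + 2 + 1 (b=2); 2→3: 3^3 + 3 + 1 = 31; 31−1 = 30
i=1: 30 = 3^3 + 3 (b=3); 3→4: 4^4 + 4 = 260; 260−1 = 259
i=2: 259 = 4^4 + 3 (b=4); 4→5: 5^5 + 3 = 3128; 3128−1 = 3127

46658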